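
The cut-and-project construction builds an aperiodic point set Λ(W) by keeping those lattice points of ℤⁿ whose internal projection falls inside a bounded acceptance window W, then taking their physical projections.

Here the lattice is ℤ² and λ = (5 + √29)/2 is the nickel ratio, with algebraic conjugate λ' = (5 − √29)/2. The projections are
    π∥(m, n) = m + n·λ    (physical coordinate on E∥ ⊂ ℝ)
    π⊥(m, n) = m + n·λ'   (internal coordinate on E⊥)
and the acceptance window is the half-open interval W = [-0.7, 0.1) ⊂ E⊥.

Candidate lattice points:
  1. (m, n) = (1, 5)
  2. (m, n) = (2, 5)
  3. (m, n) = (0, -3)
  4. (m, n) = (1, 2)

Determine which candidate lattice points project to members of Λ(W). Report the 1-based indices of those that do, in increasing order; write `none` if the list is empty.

Compute λ' = (5−√29)/2 = -0.19258, so π⊥(m,n) = m -0.19258·n.
candidate 1: (m,n)=(1,5) → π∥ = 1+5·λ ≈ 26.96291, π⊥ = 1+5·λ' ≈ 0.03709 ∈ [-0.7, 0.1) ⇒ IN Λ
candidate 2: (m,n)=(2,5) → π∥ = 2+5·λ ≈ 27.96291, π⊥ = 2+5·λ' ≈ 1.03709 ∉ [-0.7, 0.1) ⇒ out
candidate 3: (m,n)=(0,-3) → π∥ = 0-3·λ ≈ -15.57775, π⊥ = 0-3·λ' ≈ 0.57775 ∉ [-0.7, 0.1) ⇒ out
candidate 4: (m,n)=(1,2) → π∥ = 1+2·λ ≈ 11.38516, π⊥ = 1+2·λ' ≈ 0.61484 ∉ [-0.7, 0.1) ⇒ out

1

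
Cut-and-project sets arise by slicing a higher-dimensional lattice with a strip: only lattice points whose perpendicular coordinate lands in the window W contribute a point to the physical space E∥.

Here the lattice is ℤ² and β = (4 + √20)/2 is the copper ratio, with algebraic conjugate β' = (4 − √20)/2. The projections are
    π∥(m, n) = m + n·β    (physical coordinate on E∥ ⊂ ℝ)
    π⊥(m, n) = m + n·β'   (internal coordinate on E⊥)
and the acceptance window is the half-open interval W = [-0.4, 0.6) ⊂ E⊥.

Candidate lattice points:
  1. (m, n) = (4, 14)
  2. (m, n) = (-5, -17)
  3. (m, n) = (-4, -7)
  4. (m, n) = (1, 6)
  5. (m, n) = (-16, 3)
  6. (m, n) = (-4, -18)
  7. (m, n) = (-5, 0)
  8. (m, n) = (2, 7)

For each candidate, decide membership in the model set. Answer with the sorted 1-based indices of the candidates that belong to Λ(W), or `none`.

6, 8

Compute β' = (4−√20)/2 = -0.2361, so π⊥(m,n) = m -0.2361·n.
#1 (4,14): internal coord 4 + (14)·β' = +0.6950; +0.6950 ∉ [-0.4, 0.6) → out
#2 (-5,-17): internal coord -5 + (-17)·β' = -0.9868; -0.9868 ∉ [-0.4, 0.6) → out
#3 (-4,-7): internal coord -4 + (-7)·β' = -2.3475; -2.3475 ∉ [-0.4, 0.6) → out
#4 (1,6): internal coord 1 + (6)·β' = -0.4164; -0.4164 ∉ [-0.4, 0.6) → out
#5 (-16,3): internal coord -16 + (3)·β' = -16.7082; -16.7082 ∉ [-0.4, 0.6) → out
#6 (-4,-18): internal coord -4 + (-18)·β' = +0.2492; +0.2492 ∈ [-0.4, 0.6) → IN Λ
#7 (-5,0): internal coord -5 + (0)·β' = -5.0000; -5.0000 ∉ [-0.4, 0.6) → out
#8 (2,7): internal coord 2 + (7)·β' = +0.3475; +0.3475 ∈ [-0.4, 0.6) → IN Λ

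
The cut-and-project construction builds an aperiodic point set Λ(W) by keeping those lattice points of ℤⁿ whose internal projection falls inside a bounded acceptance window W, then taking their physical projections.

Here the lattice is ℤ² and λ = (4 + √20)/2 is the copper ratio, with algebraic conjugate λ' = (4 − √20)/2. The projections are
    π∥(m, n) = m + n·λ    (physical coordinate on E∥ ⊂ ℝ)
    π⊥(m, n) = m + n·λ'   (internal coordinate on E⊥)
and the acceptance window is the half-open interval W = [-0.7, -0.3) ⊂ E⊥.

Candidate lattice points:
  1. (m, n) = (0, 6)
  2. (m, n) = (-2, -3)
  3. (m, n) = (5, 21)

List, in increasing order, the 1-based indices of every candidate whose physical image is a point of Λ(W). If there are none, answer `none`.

none

Compute λ' = (4−√20)/2 = -0.236068, so π⊥(m,n) = m -0.236068·n.
candidate 1: (m,n)=(0,6) → π∥ = 0+6·λ ≈ 25.416408, π⊥ = 0+6·λ' ≈ -1.416408 ∉ [-0.7, -0.3) ⇒ out
candidate 2: (m,n)=(-2,-3) → π∥ = -2-3·λ ≈ -14.708204, π⊥ = -2-3·λ' ≈ -1.291796 ∉ [-0.7, -0.3) ⇒ out
candidate 3: (m,n)=(5,21) → π∥ = 5+21·λ ≈ 93.957428, π⊥ = 5+21·λ' ≈ 0.042572 ∉ [-0.7, -0.3) ⇒ out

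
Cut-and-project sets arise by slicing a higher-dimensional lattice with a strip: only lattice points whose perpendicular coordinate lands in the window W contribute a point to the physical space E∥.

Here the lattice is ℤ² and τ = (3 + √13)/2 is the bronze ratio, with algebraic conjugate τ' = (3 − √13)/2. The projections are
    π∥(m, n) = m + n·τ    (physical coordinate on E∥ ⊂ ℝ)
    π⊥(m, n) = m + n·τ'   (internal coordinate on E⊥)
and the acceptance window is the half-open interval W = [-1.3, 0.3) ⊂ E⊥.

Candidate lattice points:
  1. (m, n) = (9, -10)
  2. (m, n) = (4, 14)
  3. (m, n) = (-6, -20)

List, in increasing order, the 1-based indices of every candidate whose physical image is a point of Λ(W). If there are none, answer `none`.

2, 3

τ' = (3−√13)/2 ≈ -0.302776.
#1 (9,-10): internal coord 9 + (-10)·τ' = +12.027756; +12.027756 ∉ [-1.3, 0.3) → out
#2 (4,14): internal coord 4 + (14)·τ' = -0.238859; -0.238859 ∈ [-1.3, 0.3) → IN Λ
#3 (-6,-20): internal coord -6 + (-20)·τ' = +0.055513; +0.055513 ∈ [-1.3, 0.3) → IN Λ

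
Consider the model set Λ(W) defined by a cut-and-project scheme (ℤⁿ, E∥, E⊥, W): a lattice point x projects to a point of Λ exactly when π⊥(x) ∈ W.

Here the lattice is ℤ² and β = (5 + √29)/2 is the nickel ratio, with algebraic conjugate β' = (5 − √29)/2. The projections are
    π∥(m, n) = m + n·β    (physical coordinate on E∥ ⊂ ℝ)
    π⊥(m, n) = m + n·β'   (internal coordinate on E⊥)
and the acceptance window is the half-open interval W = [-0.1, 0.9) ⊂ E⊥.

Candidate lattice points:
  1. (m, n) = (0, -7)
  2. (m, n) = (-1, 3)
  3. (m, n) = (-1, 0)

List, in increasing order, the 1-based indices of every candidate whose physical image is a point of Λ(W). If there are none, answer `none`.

none

β' = (5−√29)/2 ≈ -0.19258.
[1] lift (0,-7): star map gives 1.34808; window check -0.1 ≤ 1.34808 < 0.9 is false → out
[2] lift (-1,3): star map gives -1.57775; window check -0.1 ≤ -1.57775 < 0.9 is false → out
[3] lift (-1,0): star map gives -1.00000; window check -0.1 ≤ -1.00000 < 0.9 is false → out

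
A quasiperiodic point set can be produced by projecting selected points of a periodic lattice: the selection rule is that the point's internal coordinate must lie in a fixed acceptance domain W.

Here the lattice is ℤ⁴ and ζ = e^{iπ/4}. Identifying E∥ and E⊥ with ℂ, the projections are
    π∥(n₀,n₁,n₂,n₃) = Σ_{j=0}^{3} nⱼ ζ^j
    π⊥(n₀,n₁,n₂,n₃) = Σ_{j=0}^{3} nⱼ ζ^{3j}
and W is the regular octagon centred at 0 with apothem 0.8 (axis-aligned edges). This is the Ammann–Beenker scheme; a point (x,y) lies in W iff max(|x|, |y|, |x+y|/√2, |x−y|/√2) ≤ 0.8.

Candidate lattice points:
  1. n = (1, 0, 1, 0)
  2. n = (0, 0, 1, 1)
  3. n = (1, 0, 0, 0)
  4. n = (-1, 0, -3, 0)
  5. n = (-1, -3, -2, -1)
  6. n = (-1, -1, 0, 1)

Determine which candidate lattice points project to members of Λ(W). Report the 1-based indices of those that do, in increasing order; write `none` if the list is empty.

π⊥(n) = n₀ + n₁ζ³ + n₂ζ⁶ + n₃ζ⁹ where ζ = e^{iπ/4}.
candidate 1: n = (1, 0, 1, 0) → π⊥ ≈ (+1.00000, -1.00000); max(|x|,|y|,|x±y|/√2) = 1.41421 > 0.8 ⇒ ∉ W
candidate 2: n = (0, 0, 1, 1) → π⊥ ≈ (+0.70711, -0.29289); max(|x|,|y|,|x±y|/√2) = 0.70711 ≤ 0.8 ⇒ ∈ W
candidate 3: n = (1, 0, 0, 0) → π⊥ ≈ (+1.00000, +0.00000); max(|x|,|y|,|x±y|/√2) = 1.00000 > 0.8 ⇒ ∉ W
candidate 4: n = (-1, 0, -3, 0) → π⊥ ≈ (-1.00000, +3.00000); max(|x|,|y|,|x±y|/√2) = 3.00000 > 0.8 ⇒ ∉ W
candidate 5: n = (-1, -3, -2, -1) → π⊥ ≈ (+0.41421, -0.82843); max(|x|,|y|,|x±y|/√2) = 0.87868 > 0.8 ⇒ ∉ W
candidate 6: n = (-1, -1, 0, 1) → π⊥ ≈ (+0.41421, +0.00000); max(|x|,|y|,|x±y|/√2) = 0.41421 ≤ 0.8 ⇒ ∈ W

2, 6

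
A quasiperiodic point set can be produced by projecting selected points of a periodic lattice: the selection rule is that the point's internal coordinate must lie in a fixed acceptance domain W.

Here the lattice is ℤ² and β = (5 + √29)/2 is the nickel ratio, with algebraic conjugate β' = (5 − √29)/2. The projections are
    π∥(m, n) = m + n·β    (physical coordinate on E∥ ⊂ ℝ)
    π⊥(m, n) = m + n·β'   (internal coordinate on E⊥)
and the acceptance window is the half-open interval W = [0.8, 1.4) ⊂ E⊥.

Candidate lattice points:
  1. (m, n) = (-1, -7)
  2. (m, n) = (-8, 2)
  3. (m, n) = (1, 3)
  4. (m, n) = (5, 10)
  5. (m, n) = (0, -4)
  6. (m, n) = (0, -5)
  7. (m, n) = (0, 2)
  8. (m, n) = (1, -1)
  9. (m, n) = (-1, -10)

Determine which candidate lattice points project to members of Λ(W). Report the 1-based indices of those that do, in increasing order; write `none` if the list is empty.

Numerically β ≈ 5.1926 and β' = −1/β ≈ -0.1926.
[1] lift (-1,-7): star map gives 0.3481; window check 0.8 ≤ 0.3481 < 1.4 is false → out
[2] lift (-8,2): star map gives -8.3852; window check 0.8 ≤ -8.3852 < 1.4 is false → out
[3] lift (1,3): star map gives 0.4223; window check 0.8 ≤ 0.4223 < 1.4 is false → out
[4] lift (5,10): star map gives 3.0742; window check 0.8 ≤ 3.0742 < 1.4 is false → out
[5] lift (0,-4): star map gives 0.7703; window check 0.8 ≤ 0.7703 < 1.4 is false → out
[6] lift (0,-5): star map gives 0.9629; window check 0.8 ≤ 0.9629 < 1.4 is true → IN Λ
[7] lift (0,2): star map gives -0.3852; window check 0.8 ≤ -0.3852 < 1.4 is false → out
[8] lift (1,-1): star map gives 1.1926; window check 0.8 ≤ 1.1926 < 1.4 is true → IN Λ
[9] lift (-1,-10): star map gives 0.9258; window check 0.8 ≤ 0.9258 < 1.4 is true → IN Λ

6, 8, 9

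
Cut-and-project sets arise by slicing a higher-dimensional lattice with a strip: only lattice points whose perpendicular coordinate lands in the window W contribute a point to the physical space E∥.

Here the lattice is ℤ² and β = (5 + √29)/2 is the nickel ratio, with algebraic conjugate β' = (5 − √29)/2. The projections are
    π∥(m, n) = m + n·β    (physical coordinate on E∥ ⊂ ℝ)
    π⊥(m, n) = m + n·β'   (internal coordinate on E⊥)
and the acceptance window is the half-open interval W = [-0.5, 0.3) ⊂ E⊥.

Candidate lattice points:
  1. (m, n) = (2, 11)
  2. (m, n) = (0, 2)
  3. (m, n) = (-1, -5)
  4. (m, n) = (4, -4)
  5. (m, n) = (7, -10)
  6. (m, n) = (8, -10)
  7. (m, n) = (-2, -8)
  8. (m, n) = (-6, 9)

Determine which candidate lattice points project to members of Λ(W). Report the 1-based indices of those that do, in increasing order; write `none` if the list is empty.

Numerically β ≈ 5.1926 and β' = −1/β ≈ -0.1926.
[1] lift (2,11): star map gives -0.1184; window check -0.5 ≤ -0.1184 < 0.3 is true → IN Λ
[2] lift (0,2): star map gives -0.3852; window check -0.5 ≤ -0.3852 < 0.3 is true → IN Λ
[3] lift (-1,-5): star map gives -0.0371; window check -0.5 ≤ -0.0371 < 0.3 is true → IN Λ
[4] lift (4,-4): star map gives 4.7703; window check -0.5 ≤ 4.7703 < 0.3 is false → out
[5] lift (7,-10): star map gives 8.9258; window check -0.5 ≤ 8.9258 < 0.3 is false → out
[6] lift (8,-10): star map gives 9.9258; window check -0.5 ≤ 9.9258 < 0.3 is false → out
[7] lift (-2,-8): star map gives -0.4593; window check -0.5 ≤ -0.4593 < 0.3 is true → IN Λ
[8] lift (-6,9): star map gives -7.7332; window check -0.5 ≤ -7.7332 < 0.3 is false → out

1, 2, 3, 7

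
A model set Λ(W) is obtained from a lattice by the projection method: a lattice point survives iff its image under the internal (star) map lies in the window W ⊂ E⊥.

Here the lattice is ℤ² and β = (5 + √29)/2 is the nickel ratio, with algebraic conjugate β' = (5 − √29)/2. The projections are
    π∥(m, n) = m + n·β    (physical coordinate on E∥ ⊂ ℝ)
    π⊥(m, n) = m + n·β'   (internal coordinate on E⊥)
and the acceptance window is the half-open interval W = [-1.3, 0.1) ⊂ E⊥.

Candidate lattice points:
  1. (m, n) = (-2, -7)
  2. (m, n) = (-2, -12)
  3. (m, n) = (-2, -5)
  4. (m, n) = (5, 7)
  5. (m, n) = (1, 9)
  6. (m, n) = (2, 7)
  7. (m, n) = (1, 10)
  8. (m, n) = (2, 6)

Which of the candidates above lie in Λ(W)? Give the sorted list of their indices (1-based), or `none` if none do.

Compute β' = (5−√29)/2 = -0.1926, so π⊥(m,n) = m -0.1926·n.
[1] lift (-2,-7): star map gives -0.6519; window check -1.3 ≤ -0.6519 < 0.1 is true → IN Λ
[2] lift (-2,-12): star map gives 0.3110; window check -1.3 ≤ 0.3110 < 0.1 is false → out
[3] lift (-2,-5): star map gives -1.0371; window check -1.3 ≤ -1.0371 < 0.1 is true → IN Λ
[4] lift (5,7): star map gives 3.6519; window check -1.3 ≤ 3.6519 < 0.1 is false → out
[5] lift (1,9): star map gives -0.7332; window check -1.3 ≤ -0.7332 < 0.1 is true → IN Λ
[6] lift (2,7): star map gives 0.6519; window check -1.3 ≤ 0.6519 < 0.1 is false → out
[7] lift (1,10): star map gives -0.9258; window check -1.3 ≤ -0.9258 < 0.1 is true → IN Λ
[8] lift (2,6): star map gives 0.8445; window check -1.3 ≤ 0.8445 < 0.1 is false → out

1, 3, 5, 7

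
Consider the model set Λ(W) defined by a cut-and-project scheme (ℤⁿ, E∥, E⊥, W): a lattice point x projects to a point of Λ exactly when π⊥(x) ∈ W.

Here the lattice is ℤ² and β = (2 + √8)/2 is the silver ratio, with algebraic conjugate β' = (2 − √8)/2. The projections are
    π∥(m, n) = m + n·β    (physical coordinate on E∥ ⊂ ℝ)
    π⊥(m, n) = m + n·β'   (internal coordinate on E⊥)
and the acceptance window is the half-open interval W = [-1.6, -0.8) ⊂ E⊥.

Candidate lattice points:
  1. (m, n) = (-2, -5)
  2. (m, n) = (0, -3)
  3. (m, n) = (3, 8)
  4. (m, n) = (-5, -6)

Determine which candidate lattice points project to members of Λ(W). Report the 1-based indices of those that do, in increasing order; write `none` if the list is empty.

none

Compute β' = (2−√8)/2 = -0.414214, so π⊥(m,n) = m -0.414214·n.
[1] lift (-2,-5): star map gives 0.071068; window check -1.6 ≤ 0.071068 < -0.8 is false → out
[2] lift (0,-3): star map gives 1.242641; window check -1.6 ≤ 1.242641 < -0.8 is false → out
[3] lift (3,8): star map gives -0.313708; window check -1.6 ≤ -0.313708 < -0.8 is false → out
[4] lift (-5,-6): star map gives -2.514719; window check -1.6 ≤ -2.514719 < -0.8 is false → out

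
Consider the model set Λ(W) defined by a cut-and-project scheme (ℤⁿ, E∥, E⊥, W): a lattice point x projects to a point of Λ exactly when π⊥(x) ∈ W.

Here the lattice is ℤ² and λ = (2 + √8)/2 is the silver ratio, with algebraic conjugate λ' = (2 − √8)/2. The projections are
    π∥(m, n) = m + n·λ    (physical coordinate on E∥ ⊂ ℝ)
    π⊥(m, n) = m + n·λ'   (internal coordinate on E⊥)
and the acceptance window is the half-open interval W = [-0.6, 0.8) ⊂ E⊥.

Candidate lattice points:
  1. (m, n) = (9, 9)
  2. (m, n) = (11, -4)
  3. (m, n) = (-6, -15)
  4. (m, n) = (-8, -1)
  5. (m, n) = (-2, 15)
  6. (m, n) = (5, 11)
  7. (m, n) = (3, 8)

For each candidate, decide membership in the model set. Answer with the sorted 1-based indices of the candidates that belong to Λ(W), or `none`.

3, 6, 7

λ' = (2−√8)/2 ≈ -0.4142.
candidate 1: (m,n)=(9,9) → π∥ = 9+9·λ ≈ 30.7279, π⊥ = 9+9·λ' ≈ 5.2721 ∉ [-0.6, 0.8) ⇒ out
candidate 2: (m,n)=(11,-4) → π∥ = 11-4·λ ≈ 1.3431, π⊥ = 11-4·λ' ≈ 12.6569 ∉ [-0.6, 0.8) ⇒ out
candidate 3: (m,n)=(-6,-15) → π∥ = -6-15·λ ≈ -42.2132, π⊥ = -6-15·λ' ≈ 0.2132 ∈ [-0.6, 0.8) ⇒ IN Λ
candidate 4: (m,n)=(-8,-1) → π∥ = -8-1·λ ≈ -10.4142, π⊥ = -8-1·λ' ≈ -7.5858 ∉ [-0.6, 0.8) ⇒ out
candidate 5: (m,n)=(-2,15) → π∥ = -2+15·λ ≈ 34.2132, π⊥ = -2+15·λ' ≈ -8.2132 ∉ [-0.6, 0.8) ⇒ out
candidate 6: (m,n)=(5,11) → π∥ = 5+11·λ ≈ 31.5563, π⊥ = 5+11·λ' ≈ 0.4437 ∈ [-0.6, 0.8) ⇒ IN Λ
candidate 7: (m,n)=(3,8) → π∥ = 3+8·λ ≈ 22.3137, π⊥ = 3+8·λ' ≈ -0.3137 ∈ [-0.6, 0.8) ⇒ IN Λ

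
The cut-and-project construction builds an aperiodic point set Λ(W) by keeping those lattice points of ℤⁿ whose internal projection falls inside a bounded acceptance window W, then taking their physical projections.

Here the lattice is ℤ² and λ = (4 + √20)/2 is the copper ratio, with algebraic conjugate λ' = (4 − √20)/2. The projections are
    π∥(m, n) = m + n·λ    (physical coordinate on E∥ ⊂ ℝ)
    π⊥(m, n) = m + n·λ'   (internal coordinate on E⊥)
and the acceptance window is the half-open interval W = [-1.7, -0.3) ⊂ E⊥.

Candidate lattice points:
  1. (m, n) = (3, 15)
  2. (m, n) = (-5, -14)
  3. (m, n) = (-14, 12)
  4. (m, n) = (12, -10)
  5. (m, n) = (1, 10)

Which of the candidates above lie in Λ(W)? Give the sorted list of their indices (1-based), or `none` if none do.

Numerically λ ≈ 4.2361 and λ' = −1/λ ≈ -0.2361.
candidate 1: (m,n)=(3,15) → π∥ = 3+15·λ ≈ 66.5410, π⊥ = 3+15·λ' ≈ -0.5410 ∈ [-1.7, -0.3) ⇒ IN Λ
candidate 2: (m,n)=(-5,-14) → π∥ = -5-14·λ ≈ -64.3050, π⊥ = -5-14·λ' ≈ -1.6950 ∈ [-1.7, -0.3) ⇒ IN Λ
candidate 3: (m,n)=(-14,12) → π∥ = -14+12·λ ≈ 36.8328, π⊥ = -14+12·λ' ≈ -16.8328 ∉ [-1.7, -0.3) ⇒ out
candidate 4: (m,n)=(12,-10) → π∥ = 12-10·λ ≈ -30.3607, π⊥ = 12-10·λ' ≈ 14.3607 ∉ [-1.7, -0.3) ⇒ out
candidate 5: (m,n)=(1,10) → π∥ = 1+10·λ ≈ 43.3607, π⊥ = 1+10·λ' ≈ -1.3607 ∈ [-1.7, -0.3) ⇒ IN Λ

1, 2, 5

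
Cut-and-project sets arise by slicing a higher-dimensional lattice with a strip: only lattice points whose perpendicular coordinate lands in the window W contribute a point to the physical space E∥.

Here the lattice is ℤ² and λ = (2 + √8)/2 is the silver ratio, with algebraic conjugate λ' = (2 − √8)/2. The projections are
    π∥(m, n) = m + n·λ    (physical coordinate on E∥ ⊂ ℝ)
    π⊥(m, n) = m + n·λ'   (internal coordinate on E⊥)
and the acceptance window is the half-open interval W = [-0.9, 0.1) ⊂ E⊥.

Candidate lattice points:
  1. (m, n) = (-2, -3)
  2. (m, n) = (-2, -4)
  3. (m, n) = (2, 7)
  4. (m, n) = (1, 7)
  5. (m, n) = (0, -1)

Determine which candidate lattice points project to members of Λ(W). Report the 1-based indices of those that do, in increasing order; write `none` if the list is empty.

Compute λ' = (2−√8)/2 = -0.414214, so π⊥(m,n) = m -0.414214·n.
#1 (-2,-3): internal coord -2 + (-3)·λ' = -0.757359; -0.757359 ∈ [-0.9, 0.1) → IN Λ
#2 (-2,-4): internal coord -2 + (-4)·λ' = -0.343146; -0.343146 ∈ [-0.9, 0.1) → IN Λ
#3 (2,7): internal coord 2 + (7)·λ' = -0.899495; -0.899495 ∈ [-0.9, 0.1) → IN Λ
#4 (1,7): internal coord 1 + (7)·λ' = -1.899495; -1.899495 ∉ [-0.9, 0.1) → out
#5 (0,-1): internal coord 0 + (-1)·λ' = +0.414214; +0.414214 ∉ [-0.9, 0.1) → out

1, 2, 3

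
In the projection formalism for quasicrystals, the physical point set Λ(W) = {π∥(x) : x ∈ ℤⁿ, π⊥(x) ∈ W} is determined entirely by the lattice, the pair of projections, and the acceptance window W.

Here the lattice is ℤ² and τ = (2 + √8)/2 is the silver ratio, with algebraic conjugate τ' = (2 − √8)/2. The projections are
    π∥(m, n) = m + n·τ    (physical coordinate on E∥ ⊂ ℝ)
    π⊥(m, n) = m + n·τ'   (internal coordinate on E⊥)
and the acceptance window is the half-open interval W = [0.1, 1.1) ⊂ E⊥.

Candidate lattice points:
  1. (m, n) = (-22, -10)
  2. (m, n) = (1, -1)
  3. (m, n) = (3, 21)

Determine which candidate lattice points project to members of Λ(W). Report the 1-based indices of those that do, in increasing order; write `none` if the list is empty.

τ' = (2−√8)/2 ≈ -0.4142.
#1 (-22,-10): internal coord -22 + (-10)·τ' = -17.8579; -17.8579 ∉ [0.1, 1.1) → out
#2 (1,-1): internal coord 1 + (-1)·τ' = +1.4142; +1.4142 ∉ [0.1, 1.1) → out
#3 (3,21): internal coord 3 + (21)·τ' = -5.6985; -5.6985 ∉ [0.1, 1.1) → out

none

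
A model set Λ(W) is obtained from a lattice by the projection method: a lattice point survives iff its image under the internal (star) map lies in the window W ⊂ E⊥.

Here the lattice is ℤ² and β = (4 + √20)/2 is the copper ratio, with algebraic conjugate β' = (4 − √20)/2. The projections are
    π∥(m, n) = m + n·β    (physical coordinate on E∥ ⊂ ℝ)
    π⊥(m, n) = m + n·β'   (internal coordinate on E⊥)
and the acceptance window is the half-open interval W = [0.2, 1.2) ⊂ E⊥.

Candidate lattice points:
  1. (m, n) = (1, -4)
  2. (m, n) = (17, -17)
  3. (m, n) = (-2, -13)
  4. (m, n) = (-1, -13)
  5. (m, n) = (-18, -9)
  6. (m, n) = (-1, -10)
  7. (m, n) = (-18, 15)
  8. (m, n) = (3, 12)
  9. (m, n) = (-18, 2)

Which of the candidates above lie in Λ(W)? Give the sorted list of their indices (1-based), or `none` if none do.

Numerically β ≈ 4.236068 and β' = −1/β ≈ -0.236068.
#1 (1,-4): internal coord 1 + (-4)·β' = +1.944272; +1.944272 ∉ [0.2, 1.2) → out
#2 (17,-17): internal coord 17 + (-17)·β' = +21.013156; +21.013156 ∉ [0.2, 1.2) → out
#3 (-2,-13): internal coord -2 + (-13)·β' = +1.068884; +1.068884 ∈ [0.2, 1.2) → IN Λ
#4 (-1,-13): internal coord -1 + (-13)·β' = +2.068884; +2.068884 ∉ [0.2, 1.2) → out
#5 (-18,-9): internal coord -18 + (-9)·β' = -15.875388; -15.875388 ∉ [0.2, 1.2) → out
#6 (-1,-10): internal coord -1 + (-10)·β' = +1.360680; +1.360680 ∉ [0.2, 1.2) → out
#7 (-18,15): internal coord -18 + (15)·β' = -21.541020; -21.541020 ∉ [0.2, 1.2) → out
#8 (3,12): internal coord 3 + (12)·β' = +0.167184; +0.167184 ∉ [0.2, 1.2) → out
#9 (-18,2): internal coord -18 + (2)·β' = -18.472136; -18.472136 ∉ [0.2, 1.2) → out

3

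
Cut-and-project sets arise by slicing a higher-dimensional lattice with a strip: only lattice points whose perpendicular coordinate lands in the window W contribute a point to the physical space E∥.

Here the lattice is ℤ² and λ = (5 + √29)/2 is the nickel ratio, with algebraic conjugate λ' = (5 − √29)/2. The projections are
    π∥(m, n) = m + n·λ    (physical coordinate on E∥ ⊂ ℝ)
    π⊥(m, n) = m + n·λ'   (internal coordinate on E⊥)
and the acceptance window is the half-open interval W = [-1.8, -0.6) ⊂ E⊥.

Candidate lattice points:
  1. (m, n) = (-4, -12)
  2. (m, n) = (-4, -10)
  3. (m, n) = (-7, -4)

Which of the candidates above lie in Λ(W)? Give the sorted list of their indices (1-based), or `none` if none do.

Compute λ' = (5−√29)/2 = -0.19258, so π⊥(m,n) = m -0.19258·n.
[1] lift (-4,-12): star map gives -1.68901; window check -1.8 ≤ -1.68901 < -0.6 is true → IN Λ
[2] lift (-4,-10): star map gives -2.07418; window check -1.8 ≤ -2.07418 < -0.6 is false → out
[3] lift (-7,-4): star map gives -6.22967; window check -1.8 ≤ -6.22967 < -0.6 is false → out

1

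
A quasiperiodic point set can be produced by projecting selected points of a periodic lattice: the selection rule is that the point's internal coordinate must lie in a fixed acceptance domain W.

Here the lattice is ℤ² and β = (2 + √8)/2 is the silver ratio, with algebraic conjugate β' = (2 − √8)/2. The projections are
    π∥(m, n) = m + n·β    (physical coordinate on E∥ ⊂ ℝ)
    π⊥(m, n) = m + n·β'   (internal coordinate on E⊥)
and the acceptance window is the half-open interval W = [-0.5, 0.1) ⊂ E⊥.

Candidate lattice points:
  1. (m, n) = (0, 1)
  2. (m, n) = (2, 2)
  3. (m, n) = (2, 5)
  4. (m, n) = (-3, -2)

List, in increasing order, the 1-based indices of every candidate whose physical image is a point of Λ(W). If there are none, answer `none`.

Numerically β ≈ 2.4142 and β' = −1/β ≈ -0.4142.
candidate 1: (m,n)=(0,1) → π∥ = 0+1·β ≈ 2.4142, π⊥ = 0+1·β' ≈ -0.4142 ∈ [-0.5, 0.1) ⇒ IN Λ
candidate 2: (m,n)=(2,2) → π∥ = 2+2·β ≈ 6.8284, π⊥ = 2+2·β' ≈ 1.1716 ∉ [-0.5, 0.1) ⇒ out
candidate 3: (m,n)=(2,5) → π∥ = 2+5·β ≈ 14.0711, π⊥ = 2+5·β' ≈ -0.0711 ∈ [-0.5, 0.1) ⇒ IN Λ
candidate 4: (m,n)=(-3,-2) → π∥ = -3-2·β ≈ -7.8284, π⊥ = -3-2·β' ≈ -2.1716 ∉ [-0.5, 0.1) ⇒ out

1, 3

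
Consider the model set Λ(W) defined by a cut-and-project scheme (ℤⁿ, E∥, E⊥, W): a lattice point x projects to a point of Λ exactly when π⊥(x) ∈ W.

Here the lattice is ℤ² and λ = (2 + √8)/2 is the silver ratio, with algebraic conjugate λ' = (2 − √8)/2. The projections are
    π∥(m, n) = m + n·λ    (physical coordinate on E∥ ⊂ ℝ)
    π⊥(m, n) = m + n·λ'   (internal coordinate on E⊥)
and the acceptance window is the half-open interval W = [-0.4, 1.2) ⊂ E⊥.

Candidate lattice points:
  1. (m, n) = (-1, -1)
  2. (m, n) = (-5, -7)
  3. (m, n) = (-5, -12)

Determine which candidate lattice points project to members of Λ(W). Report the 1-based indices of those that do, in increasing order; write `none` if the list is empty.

λ' = (2−√8)/2 ≈ -0.4142.
candidate 1: (m,n)=(-1,-1) → π∥ = -1-1·λ ≈ -3.4142, π⊥ = -1-1·λ' ≈ -0.5858 ∉ [-0.4, 1.2) ⇒ out
candidate 2: (m,n)=(-5,-7) → π∥ = -5-7·λ ≈ -21.8995, π⊥ = -5-7·λ' ≈ -2.1005 ∉ [-0.4, 1.2) ⇒ out
candidate 3: (m,n)=(-5,-12) → π∥ = -5-12·λ ≈ -33.9706, π⊥ = -5-12·λ' ≈ -0.0294 ∈ [-0.4, 1.2) ⇒ IN Λ

3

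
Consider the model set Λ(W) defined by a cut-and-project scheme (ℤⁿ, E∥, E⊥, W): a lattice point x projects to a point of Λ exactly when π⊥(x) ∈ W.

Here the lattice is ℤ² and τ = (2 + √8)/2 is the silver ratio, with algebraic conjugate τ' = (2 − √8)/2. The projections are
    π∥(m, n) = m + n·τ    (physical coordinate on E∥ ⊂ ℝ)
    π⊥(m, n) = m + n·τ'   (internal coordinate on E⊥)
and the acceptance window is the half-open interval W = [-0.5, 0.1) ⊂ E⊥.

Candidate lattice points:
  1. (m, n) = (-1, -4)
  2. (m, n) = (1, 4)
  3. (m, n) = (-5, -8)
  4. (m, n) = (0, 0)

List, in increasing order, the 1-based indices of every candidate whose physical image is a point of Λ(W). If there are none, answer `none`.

4

Numerically τ ≈ 2.41421 and τ' = −1/τ ≈ -0.41421.
#1 (-1,-4): internal coord -1 + (-4)·τ' = +0.65685; +0.65685 ∉ [-0.5, 0.1) → out
#2 (1,4): internal coord 1 + (4)·τ' = -0.65685; -0.65685 ∉ [-0.5, 0.1) → out
#3 (-5,-8): internal coord -5 + (-8)·τ' = -1.68629; -1.68629 ∉ [-0.5, 0.1) → out
#4 (0,0): internal coord 0 + (0)·τ' = +0.00000; +0.00000 ∈ [-0.5, 0.1) → IN Λ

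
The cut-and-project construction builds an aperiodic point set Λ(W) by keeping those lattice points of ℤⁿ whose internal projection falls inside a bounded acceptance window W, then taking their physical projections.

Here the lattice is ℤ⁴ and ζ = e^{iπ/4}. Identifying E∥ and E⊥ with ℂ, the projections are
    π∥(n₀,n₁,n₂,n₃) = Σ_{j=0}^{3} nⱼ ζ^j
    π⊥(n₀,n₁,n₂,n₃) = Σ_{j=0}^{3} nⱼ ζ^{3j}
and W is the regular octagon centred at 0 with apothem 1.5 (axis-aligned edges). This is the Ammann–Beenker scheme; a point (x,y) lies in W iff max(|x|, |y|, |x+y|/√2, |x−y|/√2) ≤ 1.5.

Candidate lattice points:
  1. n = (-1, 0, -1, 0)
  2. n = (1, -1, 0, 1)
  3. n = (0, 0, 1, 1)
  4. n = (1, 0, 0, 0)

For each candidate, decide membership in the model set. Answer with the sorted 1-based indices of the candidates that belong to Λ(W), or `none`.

π⊥(n) = n₀ + n₁ζ³ + n₂ζ⁶ + n₃ζ⁹ where ζ = e^{iπ/4}.
candidate 1: n = (-1, 0, -1, 0) → π⊥ ≈ (-1.000000, +1.000000); max(|x|,|y|,|x±y|/√2) = 1.414214 ≤ 1.5 ⇒ ∈ W
candidate 2: n = (1, -1, 0, 1) → π⊥ ≈ (+2.414214, +0.000000); max(|x|,|y|,|x±y|/√2) = 2.414214 > 1.5 ⇒ ∉ W
candidate 3: n = (0, 0, 1, 1) → π⊥ ≈ (+0.707107, -0.292893); max(|x|,|y|,|x±y|/√2) = 0.707107 ≤ 1.5 ⇒ ∈ W
candidate 4: n = (1, 0, 0, 0) → π⊥ ≈ (+1.000000, +0.000000); max(|x|,|y|,|x±y|/√2) = 1.000000 ≤ 1.5 ⇒ ∈ W

1, 3, 4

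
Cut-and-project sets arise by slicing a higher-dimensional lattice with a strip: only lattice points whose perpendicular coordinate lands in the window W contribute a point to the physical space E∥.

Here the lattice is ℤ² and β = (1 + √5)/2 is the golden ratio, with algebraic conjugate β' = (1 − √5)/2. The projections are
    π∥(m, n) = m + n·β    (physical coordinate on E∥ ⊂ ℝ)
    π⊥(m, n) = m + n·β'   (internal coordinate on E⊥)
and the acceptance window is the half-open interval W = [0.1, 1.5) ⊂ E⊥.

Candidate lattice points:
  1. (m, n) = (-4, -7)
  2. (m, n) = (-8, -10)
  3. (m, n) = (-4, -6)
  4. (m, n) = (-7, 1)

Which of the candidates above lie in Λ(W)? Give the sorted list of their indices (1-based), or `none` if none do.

β' = (1−√5)/2 ≈ -0.61803.
[1] lift (-4,-7): star map gives 0.32624; window check 0.1 ≤ 0.32624 < 1.5 is true → IN Λ
[2] lift (-8,-10): star map gives -1.81966; window check 0.1 ≤ -1.81966 < 1.5 is false → out
[3] lift (-4,-6): star map gives -0.29180; window check 0.1 ≤ -0.29180 < 1.5 is false → out
[4] lift (-7,1): star map gives -7.61803; window check 0.1 ≤ -7.61803 < 1.5 is false → out

1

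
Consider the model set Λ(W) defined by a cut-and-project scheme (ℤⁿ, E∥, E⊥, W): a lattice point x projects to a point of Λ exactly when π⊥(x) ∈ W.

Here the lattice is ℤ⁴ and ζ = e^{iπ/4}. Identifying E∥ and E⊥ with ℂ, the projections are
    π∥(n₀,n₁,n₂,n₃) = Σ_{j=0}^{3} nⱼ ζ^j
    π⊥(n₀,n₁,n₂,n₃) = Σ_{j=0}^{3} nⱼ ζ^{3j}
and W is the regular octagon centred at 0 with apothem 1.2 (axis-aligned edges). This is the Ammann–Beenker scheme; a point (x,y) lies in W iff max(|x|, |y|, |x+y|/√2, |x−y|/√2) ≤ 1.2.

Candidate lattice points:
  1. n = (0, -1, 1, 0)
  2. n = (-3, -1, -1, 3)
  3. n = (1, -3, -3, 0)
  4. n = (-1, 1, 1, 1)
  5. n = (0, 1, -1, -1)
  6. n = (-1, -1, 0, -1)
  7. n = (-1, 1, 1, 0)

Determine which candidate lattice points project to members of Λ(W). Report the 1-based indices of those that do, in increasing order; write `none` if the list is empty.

4

Internal map: ζ^{3j} for j=0..3 gives (1,0), (−√2/2,√2/2), (0,−1), (√2/2,√2/2).
#1 (0, -1, 1, 0): internal (0.7071, -1.7071); octagon support 1.7071 vs apothem 1.2 → ∉ W
#2 (-3, -1, -1, 3): internal (-0.1716, 2.4142); octagon support 2.4142 vs apothem 1.2 → ∉ W
#3 (1, -3, -3, 0): internal (3.1213, 0.8787); octagon support 3.1213 vs apothem 1.2 → ∉ W
#4 (-1, 1, 1, 1): internal (-1.0000, 0.4142); octagon support 1.0000 vs apothem 1.2 → ∈ W
#5 (0, 1, -1, -1): internal (-1.4142, 1.0000); octagon support 1.7071 vs apothem 1.2 → ∉ W
#6 (-1, -1, 0, -1): internal (-1.0000, -1.4142); octagon support 1.7071 vs apothem 1.2 → ∉ W
#7 (-1, 1, 1, 0): internal (-1.7071, -0.2929); octagon support 1.7071 vs apothem 1.2 → ∉ W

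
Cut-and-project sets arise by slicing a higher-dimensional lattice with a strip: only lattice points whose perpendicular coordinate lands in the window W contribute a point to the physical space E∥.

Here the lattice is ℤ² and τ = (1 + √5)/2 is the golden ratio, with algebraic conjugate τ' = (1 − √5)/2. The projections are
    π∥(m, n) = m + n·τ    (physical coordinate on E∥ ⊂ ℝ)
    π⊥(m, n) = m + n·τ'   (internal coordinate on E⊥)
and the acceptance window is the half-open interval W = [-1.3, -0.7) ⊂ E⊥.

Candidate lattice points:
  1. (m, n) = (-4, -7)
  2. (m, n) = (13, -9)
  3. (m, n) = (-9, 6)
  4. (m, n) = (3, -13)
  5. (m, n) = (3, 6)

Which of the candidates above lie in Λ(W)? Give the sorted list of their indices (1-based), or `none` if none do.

Compute τ' = (1−√5)/2 = -0.6180, so π⊥(m,n) = m -0.6180·n.
#1 (-4,-7): internal coord -4 + (-7)·τ' = +0.3262; +0.3262 ∉ [-1.3, -0.7) → out
#2 (13,-9): internal coord 13 + (-9)·τ' = +18.5623; +18.5623 ∉ [-1.3, -0.7) → out
#3 (-9,6): internal coord -9 + (6)·τ' = -12.7082; -12.7082 ∉ [-1.3, -0.7) → out
#4 (3,-13): internal coord 3 + (-13)·τ' = +11.0344; +11.0344 ∉ [-1.3, -0.7) → out
#5 (3,6): internal coord 3 + (6)·τ' = -0.7082; -0.7082 ∈ [-1.3, -0.7) → IN Λ

5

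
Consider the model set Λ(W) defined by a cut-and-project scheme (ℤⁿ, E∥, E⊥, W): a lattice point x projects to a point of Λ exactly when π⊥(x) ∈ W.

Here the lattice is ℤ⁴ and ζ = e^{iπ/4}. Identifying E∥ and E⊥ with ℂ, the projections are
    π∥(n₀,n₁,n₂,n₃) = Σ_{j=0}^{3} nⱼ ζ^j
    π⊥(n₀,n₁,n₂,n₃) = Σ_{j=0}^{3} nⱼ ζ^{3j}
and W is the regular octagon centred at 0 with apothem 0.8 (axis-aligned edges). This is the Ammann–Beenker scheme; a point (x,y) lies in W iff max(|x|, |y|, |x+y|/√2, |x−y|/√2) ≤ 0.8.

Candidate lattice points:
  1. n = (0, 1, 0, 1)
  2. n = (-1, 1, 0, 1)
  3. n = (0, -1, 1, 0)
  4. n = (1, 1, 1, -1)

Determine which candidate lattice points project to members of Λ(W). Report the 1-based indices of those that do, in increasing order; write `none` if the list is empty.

none

π⊥(n) = n₀ + n₁ζ³ + n₂ζ⁶ + n₃ζ⁹ where ζ = e^{iπ/4}.
candidate 1: n = (0, 1, 0, 1) → π⊥ ≈ (+0.00000, +1.41421); max(|x|,|y|,|x±y|/√2) = 1.41421 > 0.8 ⇒ ∉ W
candidate 2: n = (-1, 1, 0, 1) → π⊥ ≈ (-1.00000, +1.41421); max(|x|,|y|,|x±y|/√2) = 1.70711 > 0.8 ⇒ ∉ W
candidate 3: n = (0, -1, 1, 0) → π⊥ ≈ (+0.70711, -1.70711); max(|x|,|y|,|x±y|/√2) = 1.70711 > 0.8 ⇒ ∉ W
candidate 4: n = (1, 1, 1, -1) → π⊥ ≈ (-0.41421, -1.00000); max(|x|,|y|,|x±y|/√2) = 1.00000 > 0.8 ⇒ ∉ W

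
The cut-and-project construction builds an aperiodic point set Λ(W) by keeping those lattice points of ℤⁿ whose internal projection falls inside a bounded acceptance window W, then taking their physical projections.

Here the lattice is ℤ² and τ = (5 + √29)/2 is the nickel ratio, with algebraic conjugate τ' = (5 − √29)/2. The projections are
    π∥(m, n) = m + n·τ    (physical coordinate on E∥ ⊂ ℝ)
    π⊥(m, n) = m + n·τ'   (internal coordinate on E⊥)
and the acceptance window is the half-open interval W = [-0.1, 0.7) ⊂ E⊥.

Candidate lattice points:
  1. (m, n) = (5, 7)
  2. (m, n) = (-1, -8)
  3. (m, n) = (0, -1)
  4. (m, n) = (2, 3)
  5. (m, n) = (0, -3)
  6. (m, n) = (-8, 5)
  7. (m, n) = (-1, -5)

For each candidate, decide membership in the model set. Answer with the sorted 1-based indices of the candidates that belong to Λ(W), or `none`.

2, 3, 5, 7

τ' = (5−√29)/2 ≈ -0.19258.
candidate 1: (m,n)=(5,7) → π∥ = 5+7·τ ≈ 41.34808, π⊥ = 5+7·τ' ≈ 3.65192 ∉ [-0.1, 0.7) ⇒ out
candidate 2: (m,n)=(-1,-8) → π∥ = -1-8·τ ≈ -42.54066, π⊥ = -1-8·τ' ≈ 0.54066 ∈ [-0.1, 0.7) ⇒ IN Λ
candidate 3: (m,n)=(0,-1) → π∥ = 0-1·τ ≈ -5.19258, π⊥ = 0-1·τ' ≈ 0.19258 ∈ [-0.1, 0.7) ⇒ IN Λ
candidate 4: (m,n)=(2,3) → π∥ = 2+3·τ ≈ 17.57775, π⊥ = 2+3·τ' ≈ 1.42225 ∉ [-0.1, 0.7) ⇒ out
candidate 5: (m,n)=(0,-3) → π∥ = 0-3·τ ≈ -15.57775, π⊥ = 0-3·τ' ≈ 0.57775 ∈ [-0.1, 0.7) ⇒ IN Λ
candidate 6: (m,n)=(-8,5) → π∥ = -8+5·τ ≈ 17.96291, π⊥ = -8+5·τ' ≈ -8.96291 ∉ [-0.1, 0.7) ⇒ out
candidate 7: (m,n)=(-1,-5) → π∥ = -1-5·τ ≈ -26.96291, π⊥ = -1-5·τ' ≈ -0.03709 ∈ [-0.1, 0.7) ⇒ IN Λ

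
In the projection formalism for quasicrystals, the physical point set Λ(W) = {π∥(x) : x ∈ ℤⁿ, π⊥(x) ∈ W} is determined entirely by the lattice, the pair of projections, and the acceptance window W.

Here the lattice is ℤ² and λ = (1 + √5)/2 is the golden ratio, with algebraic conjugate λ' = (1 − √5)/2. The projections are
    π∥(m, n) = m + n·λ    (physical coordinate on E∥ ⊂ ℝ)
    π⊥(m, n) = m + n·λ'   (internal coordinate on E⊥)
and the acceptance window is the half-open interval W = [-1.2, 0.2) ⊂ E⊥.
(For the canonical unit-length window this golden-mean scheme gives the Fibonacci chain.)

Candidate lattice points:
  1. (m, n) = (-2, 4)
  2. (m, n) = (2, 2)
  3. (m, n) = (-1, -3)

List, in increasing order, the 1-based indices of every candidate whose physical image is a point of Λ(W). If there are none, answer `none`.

none

Numerically λ ≈ 1.6180 and λ' = −1/λ ≈ -0.6180.
[1] lift (-2,4): star map gives -4.4721; window check -1.2 ≤ -4.4721 < 0.2 is false → out
[2] lift (2,2): star map gives 0.7639; window check -1.2 ≤ 0.7639 < 0.2 is false → out
[3] lift (-1,-3): star map gives 0.8541; window check -1.2 ≤ 0.8541 < 0.2 is false → out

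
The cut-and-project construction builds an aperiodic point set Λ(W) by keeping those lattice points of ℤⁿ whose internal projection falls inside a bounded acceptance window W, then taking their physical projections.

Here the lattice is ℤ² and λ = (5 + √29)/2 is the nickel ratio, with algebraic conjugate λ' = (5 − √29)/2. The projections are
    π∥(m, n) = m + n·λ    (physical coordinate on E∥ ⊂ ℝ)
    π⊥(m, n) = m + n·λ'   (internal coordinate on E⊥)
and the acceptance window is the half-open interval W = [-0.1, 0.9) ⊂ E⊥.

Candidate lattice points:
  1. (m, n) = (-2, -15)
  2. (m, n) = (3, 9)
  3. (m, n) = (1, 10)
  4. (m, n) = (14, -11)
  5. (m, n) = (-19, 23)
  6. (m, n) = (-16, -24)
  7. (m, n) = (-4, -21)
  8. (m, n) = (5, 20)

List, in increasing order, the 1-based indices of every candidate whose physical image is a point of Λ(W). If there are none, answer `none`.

λ' = (5−√29)/2 ≈ -0.192582.
#1 (-2,-15): internal coord -2 + (-15)·λ' = +0.888736; +0.888736 ∈ [-0.1, 0.9) → IN Λ
#2 (3,9): internal coord 3 + (9)·λ' = +1.266758; +1.266758 ∉ [-0.1, 0.9) → out
#3 (1,10): internal coord 1 + (10)·λ' = -0.925824; -0.925824 ∉ [-0.1, 0.9) → out
#4 (14,-11): internal coord 14 + (-11)·λ' = +16.118406; +16.118406 ∉ [-0.1, 0.9) → out
#5 (-19,23): internal coord -19 + (23)·λ' = -23.429395; -23.429395 ∉ [-0.1, 0.9) → out
#6 (-16,-24): internal coord -16 + (-24)·λ' = -11.378022; -11.378022 ∉ [-0.1, 0.9) → out
#7 (-4,-21): internal coord -4 + (-21)·λ' = +0.044230; +0.044230 ∈ [-0.1, 0.9) → IN Λ
#8 (5,20): internal coord 5 + (20)·λ' = +1.148352; +1.148352 ∉ [-0.1, 0.9) → out

1, 7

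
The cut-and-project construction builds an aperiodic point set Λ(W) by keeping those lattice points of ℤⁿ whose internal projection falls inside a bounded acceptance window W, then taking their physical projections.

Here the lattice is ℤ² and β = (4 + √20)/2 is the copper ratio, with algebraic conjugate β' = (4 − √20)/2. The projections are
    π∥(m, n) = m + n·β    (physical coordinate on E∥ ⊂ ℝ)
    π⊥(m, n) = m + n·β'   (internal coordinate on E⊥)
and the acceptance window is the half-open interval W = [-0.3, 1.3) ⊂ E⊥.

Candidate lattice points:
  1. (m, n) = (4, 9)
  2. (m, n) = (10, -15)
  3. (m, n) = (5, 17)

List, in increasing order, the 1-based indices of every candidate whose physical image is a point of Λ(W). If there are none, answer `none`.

β' = (4−√20)/2 ≈ -0.2361.
candidate 1: (m,n)=(4,9) → π∥ = 4+9·β ≈ 42.1246, π⊥ = 4+9·β' ≈ 1.8754 ∉ [-0.3, 1.3) ⇒ out
candidate 2: (m,n)=(10,-15) → π∥ = 10-15·β ≈ -53.5410, π⊥ = 10-15·β' ≈ 13.5410 ∉ [-0.3, 1.3) ⇒ out
candidate 3: (m,n)=(5,17) → π∥ = 5+17·β ≈ 77.0132, π⊥ = 5+17·β' ≈ 0.9868 ∈ [-0.3, 1.3) ⇒ IN Λ

3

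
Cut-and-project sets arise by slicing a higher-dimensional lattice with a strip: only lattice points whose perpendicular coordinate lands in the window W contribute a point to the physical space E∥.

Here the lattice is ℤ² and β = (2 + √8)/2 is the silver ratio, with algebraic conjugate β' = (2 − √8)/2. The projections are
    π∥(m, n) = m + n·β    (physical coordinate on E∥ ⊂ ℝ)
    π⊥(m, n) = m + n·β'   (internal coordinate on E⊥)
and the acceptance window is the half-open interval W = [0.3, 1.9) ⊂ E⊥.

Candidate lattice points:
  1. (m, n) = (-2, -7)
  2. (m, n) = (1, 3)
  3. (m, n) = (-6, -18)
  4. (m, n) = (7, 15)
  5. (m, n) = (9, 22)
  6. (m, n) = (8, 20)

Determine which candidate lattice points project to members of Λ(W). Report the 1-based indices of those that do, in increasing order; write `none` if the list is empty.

Compute β' = (2−√8)/2 = -0.4142, so π⊥(m,n) = m -0.4142·n.
[1] lift (-2,-7): star map gives 0.8995; window check 0.3 ≤ 0.8995 < 1.9 is true → IN Λ
[2] lift (1,3): star map gives -0.2426; window check 0.3 ≤ -0.2426 < 1.9 is false → out
[3] lift (-6,-18): star map gives 1.4558; window check 0.3 ≤ 1.4558 < 1.9 is true → IN Λ
[4] lift (7,15): star map gives 0.7868; window check 0.3 ≤ 0.7868 < 1.9 is true → IN Λ
[5] lift (9,22): star map gives -0.1127; window check 0.3 ≤ -0.1127 < 1.9 is false → out
[6] lift (8,20): star map gives -0.2843; window check 0.3 ≤ -0.2843 < 1.9 is false → out

1, 3, 4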